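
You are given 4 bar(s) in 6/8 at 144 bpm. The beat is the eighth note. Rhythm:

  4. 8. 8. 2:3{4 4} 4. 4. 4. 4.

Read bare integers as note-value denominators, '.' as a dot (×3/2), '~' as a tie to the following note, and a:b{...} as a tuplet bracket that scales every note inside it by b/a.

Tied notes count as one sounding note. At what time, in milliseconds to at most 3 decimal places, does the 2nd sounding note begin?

note 2 onset = 3b = 1250.0ms

1. 0.0ms @ 0 + 1250.0ms (3)
2. 1250.0ms @ 3 + 625.0ms (3/2)
3. 1875.0ms @ 9/2 + 625.0ms (3/2)
4. 2500.0ms @ 6 + 1250.0ms (3)
5. 3750.0ms @ 9 + 1250.0ms (3)
6. 5000.0ms @ 12 + 1250.0ms (3)
7. 6250.0ms @ 15 + 1250.0ms (3)
8. 7500.0ms @ 18 + 1250.0ms (3)
9. 8750.0ms @ 21 + 1250.0ms (3)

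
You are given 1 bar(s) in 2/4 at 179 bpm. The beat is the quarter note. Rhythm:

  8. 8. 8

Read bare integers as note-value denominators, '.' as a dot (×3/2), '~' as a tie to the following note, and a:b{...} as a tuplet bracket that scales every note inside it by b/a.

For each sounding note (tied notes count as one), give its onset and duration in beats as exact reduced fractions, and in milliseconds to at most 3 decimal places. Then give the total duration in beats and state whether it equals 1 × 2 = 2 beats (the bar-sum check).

1) 0.0ms=0b +251.397ms=3/4b
2) 251.397ms=3/4b +251.397ms=3/4b
3) 502.793ms=3/2b +167.598ms=1/2b
Σ=2b of 2 (179bpm 2/4) — PASS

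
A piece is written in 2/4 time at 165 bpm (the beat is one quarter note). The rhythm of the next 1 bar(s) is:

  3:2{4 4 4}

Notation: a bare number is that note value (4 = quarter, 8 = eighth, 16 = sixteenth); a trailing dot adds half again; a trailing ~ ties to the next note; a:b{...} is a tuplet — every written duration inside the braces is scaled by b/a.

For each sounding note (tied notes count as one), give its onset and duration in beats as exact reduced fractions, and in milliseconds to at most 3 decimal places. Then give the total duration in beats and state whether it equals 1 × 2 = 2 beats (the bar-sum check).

1) 0.0ms=0b +242.424ms=2/3b
2) 242.424ms=2/3b +242.424ms=2/3b
3) 484.848ms=4/3b +242.424ms=2/3b
Σ=2b of 2 (165bpm 2/4) — PASS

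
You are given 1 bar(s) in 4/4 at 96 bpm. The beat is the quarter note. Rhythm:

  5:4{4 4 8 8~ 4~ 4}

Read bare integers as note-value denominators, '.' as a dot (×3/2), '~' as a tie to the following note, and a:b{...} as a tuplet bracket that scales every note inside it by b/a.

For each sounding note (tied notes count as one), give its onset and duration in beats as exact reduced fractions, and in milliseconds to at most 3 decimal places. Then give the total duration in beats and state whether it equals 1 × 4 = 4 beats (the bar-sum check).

1) 0.0ms=0b +500.0ms=4/5b
2) 500.0ms=4/5b +500.0ms=4/5b
3) 1000.0ms=8/5b +250.0ms=2/5b
4) 1250.0ms=2b +1250.0ms=2b
Σ=4b of 4 (96bpm 4/4) — PASS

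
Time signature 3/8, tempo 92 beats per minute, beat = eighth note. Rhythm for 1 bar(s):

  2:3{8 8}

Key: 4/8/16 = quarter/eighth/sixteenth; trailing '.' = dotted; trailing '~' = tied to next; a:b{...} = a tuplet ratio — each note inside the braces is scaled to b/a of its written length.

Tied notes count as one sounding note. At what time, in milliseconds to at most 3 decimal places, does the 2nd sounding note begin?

note 2 onset = 3/2b = 978.261ms

1. 0.0ms @ 0 + 978.261ms (3/2)
2. 978.261ms @ 3/2 + 978.261ms (3/2)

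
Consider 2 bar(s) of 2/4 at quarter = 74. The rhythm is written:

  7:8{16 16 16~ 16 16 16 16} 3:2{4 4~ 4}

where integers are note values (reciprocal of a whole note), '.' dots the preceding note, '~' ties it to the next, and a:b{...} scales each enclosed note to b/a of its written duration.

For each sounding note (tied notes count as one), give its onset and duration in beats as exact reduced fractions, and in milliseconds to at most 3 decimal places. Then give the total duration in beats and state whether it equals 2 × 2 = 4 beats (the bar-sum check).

1) 0.0ms=0b +231.66ms=2/7b
2) 231.66ms=2/7b +231.66ms=2/7b
3) 463.32ms=4/7b +463.32ms=4/7b
4) 926.641ms=8/7b +231.66ms=2/7b
5) 1158.301ms=10/7b +231.66ms=2/7b
6) 1389.961ms=12/7b +231.66ms=2/7b
7) 1621.622ms=2b +540.541ms=2/3b
8) 2162.162ms=8/3b +1081.081ms=4/3b
Σ=4b of 4 (74bpm 2/4) — PASS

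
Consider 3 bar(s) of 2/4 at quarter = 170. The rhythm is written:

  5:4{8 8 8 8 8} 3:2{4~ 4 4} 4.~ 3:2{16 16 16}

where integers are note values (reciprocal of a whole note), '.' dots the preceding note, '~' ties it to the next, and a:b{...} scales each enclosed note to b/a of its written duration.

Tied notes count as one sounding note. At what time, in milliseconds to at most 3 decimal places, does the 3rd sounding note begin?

1. 0.0ms @ 0 + 141.176ms (2/5)
2. 141.176ms @ 2/5 + 141.176ms (2/5)
3. 282.353ms @ 4/5 + 141.176ms (2/5)
4. 423.529ms @ 6/5 + 141.176ms (2/5)
5. 564.706ms @ 8/5 + 141.176ms (2/5)
6. 705.882ms @ 2 + 470.588ms (4/3)
7. 1176.471ms @ 10/3 + 235.294ms (2/3)
8. 1411.765ms @ 4 + 588.235ms (5/3)
9. 2000.0ms @ 17/3 + 58.824ms (1/6)
10. 2058.824ms @ 35/6 + 58.824ms (1/6)

note 3 onset = 4/5b = 282.353ms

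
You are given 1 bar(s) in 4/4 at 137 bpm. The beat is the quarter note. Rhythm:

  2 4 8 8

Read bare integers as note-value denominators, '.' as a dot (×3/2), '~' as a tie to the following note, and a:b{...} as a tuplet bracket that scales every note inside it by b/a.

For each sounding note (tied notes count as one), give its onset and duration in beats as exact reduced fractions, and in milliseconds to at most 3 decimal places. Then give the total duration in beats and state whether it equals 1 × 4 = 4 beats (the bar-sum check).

1) 0.0ms=0b +875.912ms=2b
2) 875.912ms=2b +437.956ms=1b
3) 1313.869ms=3b +218.978ms=1/2b
4) 1532.847ms=7/2b +218.978ms=1/2b
Σ=4b of 4 (137bpm 4/4) — PASS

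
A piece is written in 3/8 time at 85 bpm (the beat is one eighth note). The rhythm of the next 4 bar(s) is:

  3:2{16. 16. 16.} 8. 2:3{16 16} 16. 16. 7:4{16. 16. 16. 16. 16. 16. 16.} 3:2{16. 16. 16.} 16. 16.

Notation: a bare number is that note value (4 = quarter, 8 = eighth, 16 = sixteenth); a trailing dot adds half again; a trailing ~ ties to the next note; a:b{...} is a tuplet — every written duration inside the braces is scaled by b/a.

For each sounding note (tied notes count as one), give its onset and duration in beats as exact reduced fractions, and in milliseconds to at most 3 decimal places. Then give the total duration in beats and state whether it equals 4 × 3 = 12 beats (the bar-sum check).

1) 0.0ms=0b +352.941ms=1/2b
2) 352.941ms=1/2b +352.941ms=1/2b
3) 705.882ms=1b +352.941ms=1/2b
4) 1058.824ms=3/2b +1058.824ms=3/2b
5) 2117.647ms=3b +529.412ms=3/4b
6) 2647.059ms=15/4b +529.412ms=3/4b
7) 3176.471ms=9/2b +529.412ms=3/4b
8) 3705.882ms=21/4b +529.412ms=3/4b
9) 4235.294ms=6b +302.521ms=3/7b
10) 4537.815ms=45/7b +302.521ms=3/7b
11) 4840.336ms=48/7b +302.521ms=3/7b
12) 5142.857ms=51/7b +302.521ms=3/7b
13) 5445.378ms=54/7b +302.521ms=3/7b
14) 5747.899ms=57/7b +302.521ms=3/7b
15) 6050.42ms=60/7b +302.521ms=3/7b
16) 6352.941ms=9b +352.941ms=1/2b
17) 6705.882ms=19/2b +352.941ms=1/2b
18) 7058.824ms=10b +352.941ms=1/2b
19) 7411.765ms=21/2b +529.412ms=3/4b
20) 7941.176ms=45/4b +529.412ms=3/4b
Σ=12b of 12 (85bpm 3/8) — PASS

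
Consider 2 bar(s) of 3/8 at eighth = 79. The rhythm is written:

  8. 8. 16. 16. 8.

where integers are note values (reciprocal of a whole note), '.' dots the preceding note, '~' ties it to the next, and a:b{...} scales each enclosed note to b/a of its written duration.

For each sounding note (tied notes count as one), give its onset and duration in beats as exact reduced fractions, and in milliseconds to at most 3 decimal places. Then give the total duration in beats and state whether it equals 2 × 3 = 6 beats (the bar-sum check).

1) 0.0ms=0b +1139.241ms=3/2b
2) 1139.241ms=3/2b +1139.241ms=3/2b
3) 2278.481ms=3b +569.62ms=3/4b
4) 2848.101ms=15/4b +569.62ms=3/4b
5) 3417.722ms=9/2b +1139.241ms=3/2b
Σ=6b of 6 (79bpm 3/8) — PASS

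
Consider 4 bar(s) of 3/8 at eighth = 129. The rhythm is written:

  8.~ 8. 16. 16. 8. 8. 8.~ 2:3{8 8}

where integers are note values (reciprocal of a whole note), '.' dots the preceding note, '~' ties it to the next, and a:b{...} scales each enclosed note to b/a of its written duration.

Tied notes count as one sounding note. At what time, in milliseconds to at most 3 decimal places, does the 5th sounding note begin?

1. 0.0ms @ 0 + 1395.349ms (3)
2. 1395.349ms @ 3 + 348.837ms (3/4)
3. 1744.186ms @ 15/4 + 348.837ms (3/4)
4. 2093.023ms @ 9/2 + 697.674ms (3/2)
5. 2790.698ms @ 6 + 697.674ms (3/2)
6. 3488.372ms @ 15/2 + 1395.349ms (3)
7. 4883.721ms @ 21/2 + 697.674ms (3/2)

note 5 onset = 6b = 2790.698ms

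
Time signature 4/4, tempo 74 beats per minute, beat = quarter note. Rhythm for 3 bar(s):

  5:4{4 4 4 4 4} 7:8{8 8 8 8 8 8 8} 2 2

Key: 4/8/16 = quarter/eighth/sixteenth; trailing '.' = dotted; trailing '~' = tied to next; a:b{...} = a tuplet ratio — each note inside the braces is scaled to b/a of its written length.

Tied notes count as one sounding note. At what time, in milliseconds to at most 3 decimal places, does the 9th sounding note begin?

note 9 onset = 40/7b = 4633.205ms

1. 0.0ms @ 0 + 648.649ms (4/5)
2. 648.649ms @ 4/5 + 648.649ms (4/5)
3. 1297.297ms @ 8/5 + 648.649ms (4/5)
4. 1945.946ms @ 12/5 + 648.649ms (4/5)
5. 2594.595ms @ 16/5 + 648.649ms (4/5)
6. 3243.243ms @ 4 + 463.32ms (4/7)
7. 3706.564ms @ 32/7 + 463.32ms (4/7)
8. 4169.884ms @ 36/7 + 463.32ms (4/7)
9. 4633.205ms @ 40/7 + 463.32ms (4/7)
10. 5096.525ms @ 44/7 + 463.32ms (4/7)
11. 5559.846ms @ 48/7 + 463.32ms (4/7)
12. 6023.166ms @ 52/7 + 463.32ms (4/7)
13. 6486.486ms @ 8 + 1621.622ms (2)
14. 8108.108ms @ 10 + 1621.622ms (2)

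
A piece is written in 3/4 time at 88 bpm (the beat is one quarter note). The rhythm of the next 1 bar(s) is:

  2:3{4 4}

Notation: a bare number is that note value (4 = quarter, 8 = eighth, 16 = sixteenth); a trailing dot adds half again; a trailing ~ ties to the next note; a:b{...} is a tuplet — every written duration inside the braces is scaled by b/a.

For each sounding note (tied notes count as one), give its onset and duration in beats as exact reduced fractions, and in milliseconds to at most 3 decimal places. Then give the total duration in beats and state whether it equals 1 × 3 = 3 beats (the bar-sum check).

1) 0.0ms=0b +1022.727ms=3/2b
2) 1022.727ms=3/2b +1022.727ms=3/2b
Σ=3b of 3 (88bpm 3/4) — PASS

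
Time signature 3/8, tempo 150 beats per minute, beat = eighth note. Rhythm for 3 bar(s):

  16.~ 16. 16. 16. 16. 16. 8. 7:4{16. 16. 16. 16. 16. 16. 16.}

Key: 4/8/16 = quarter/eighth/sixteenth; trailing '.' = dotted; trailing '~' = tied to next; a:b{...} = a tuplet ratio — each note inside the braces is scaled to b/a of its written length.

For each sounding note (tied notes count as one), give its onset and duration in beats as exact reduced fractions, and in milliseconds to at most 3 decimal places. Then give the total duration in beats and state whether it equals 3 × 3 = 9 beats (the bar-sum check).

1) 0.0ms=0b +600.0ms=3/2b
2) 600.0ms=3/2b +300.0ms=3/4b
3) 900.0ms=9/4b +300.0ms=3/4b
4) 1200.0ms=3b +300.0ms=3/4b
5) 1500.0ms=15/4b +300.0ms=3/4b
6) 1800.0ms=9/2b +600.0ms=3/2b
7) 2400.0ms=6b +171.429ms=3/7b
8) 2571.429ms=45/7b +171.429ms=3/7b
9) 2742.857ms=48/7b +171.429ms=3/7b
10) 2914.286ms=51/7b +171.429ms=3/7b
11) 3085.714ms=54/7b +171.429ms=3/7b
12) 3257.143ms=57/7b +171.429ms=3/7b
13) 3428.571ms=60/7b +171.429ms=3/7b
Σ=9b of 9 (150bpm 3/8) — PASS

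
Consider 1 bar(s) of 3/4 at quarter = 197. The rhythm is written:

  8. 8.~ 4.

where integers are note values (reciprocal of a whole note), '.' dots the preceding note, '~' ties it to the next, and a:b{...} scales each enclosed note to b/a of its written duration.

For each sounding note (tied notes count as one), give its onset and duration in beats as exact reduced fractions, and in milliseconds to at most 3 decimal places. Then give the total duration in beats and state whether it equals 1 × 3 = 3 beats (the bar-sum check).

1) 0.0ms=0b +228.426ms=3/4b
2) 228.426ms=3/4b +685.279ms=9/4b
Σ=3b of 3 (197bpm 3/4) — PASS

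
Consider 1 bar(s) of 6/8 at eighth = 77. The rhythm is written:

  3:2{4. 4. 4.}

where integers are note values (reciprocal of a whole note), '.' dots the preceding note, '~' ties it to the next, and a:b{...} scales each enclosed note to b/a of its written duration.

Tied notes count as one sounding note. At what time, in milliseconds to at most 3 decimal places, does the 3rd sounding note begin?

1. 0.0ms @ 0 + 1558.442ms (2)
2. 1558.442ms @ 2 + 1558.442ms (2)
3. 3116.883ms @ 4 + 1558.442ms (2)

note 3 onset = 4b = 3116.883ms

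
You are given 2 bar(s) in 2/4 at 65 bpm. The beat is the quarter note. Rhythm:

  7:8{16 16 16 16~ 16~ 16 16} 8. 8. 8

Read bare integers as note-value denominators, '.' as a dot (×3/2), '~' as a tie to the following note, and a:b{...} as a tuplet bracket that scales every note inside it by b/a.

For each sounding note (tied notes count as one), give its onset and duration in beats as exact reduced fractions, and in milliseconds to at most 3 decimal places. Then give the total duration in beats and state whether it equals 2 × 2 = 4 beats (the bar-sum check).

1) 0.0ms=0b +263.736ms=2/7b
2) 263.736ms=2/7b +263.736ms=2/7b
3) 527.473ms=4/7b +263.736ms=2/7b
4) 791.209ms=6/7b +791.209ms=6/7b
5) 1582.418ms=12/7b +263.736ms=2/7b
6) 1846.154ms=2b +692.308ms=3/4b
7) 2538.462ms=11/4b +692.308ms=3/4b
8) 3230.769ms=7/2b +461.538ms=1/2b
Σ=4b of 4 (65bpm 2/4) — PASS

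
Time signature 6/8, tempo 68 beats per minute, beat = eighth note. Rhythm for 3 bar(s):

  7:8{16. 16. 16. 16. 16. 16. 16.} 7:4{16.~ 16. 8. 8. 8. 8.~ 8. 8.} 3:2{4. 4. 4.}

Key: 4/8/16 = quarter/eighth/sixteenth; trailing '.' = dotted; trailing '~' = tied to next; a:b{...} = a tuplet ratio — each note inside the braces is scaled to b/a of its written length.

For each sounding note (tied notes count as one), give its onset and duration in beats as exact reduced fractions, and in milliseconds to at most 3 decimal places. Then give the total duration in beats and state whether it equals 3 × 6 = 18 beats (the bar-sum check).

1) 0.0ms=0b +756.303ms=6/7b
2) 756.303ms=6/7b +756.303ms=6/7b
3) 1512.605ms=12/7b +756.303ms=6/7b
4) 2268.908ms=18/7b +756.303ms=6/7b
5) 3025.21ms=24/7b +756.303ms=6/7b
6) 3781.513ms=30/7b +756.303ms=6/7b
7) 4537.815ms=36/7b +756.303ms=6/7b
8) 5294.118ms=6b +756.303ms=6/7b
9) 6050.42ms=48/7b +756.303ms=6/7b
10) 6806.723ms=54/7b +756.303ms=6/7b
11) 7563.025ms=60/7b +756.303ms=6/7b
12) 8319.328ms=66/7b +1512.605ms=12/7b
13) 9831.933ms=78/7b +756.303ms=6/7b
14) 10588.235ms=12b +1764.706ms=2b
15) 12352.941ms=14b +1764.706ms=2b
16) 14117.647ms=16b +1764.706ms=2b
Σ=18b of 18 (68bpm 6/8) — PASS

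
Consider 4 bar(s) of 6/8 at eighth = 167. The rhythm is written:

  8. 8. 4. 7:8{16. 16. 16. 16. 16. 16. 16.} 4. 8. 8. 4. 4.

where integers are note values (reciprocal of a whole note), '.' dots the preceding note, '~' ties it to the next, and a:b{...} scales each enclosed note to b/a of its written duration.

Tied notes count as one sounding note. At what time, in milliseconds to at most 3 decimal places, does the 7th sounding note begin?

note 7 onset = 60/7b = 3079.555ms

1. 0.0ms @ 0 + 538.922ms (3/2)
2. 538.922ms @ 3/2 + 538.922ms (3/2)
3. 1077.844ms @ 3 + 1077.844ms (3)
4. 2155.689ms @ 6 + 307.956ms (6/7)
5. 2463.644ms @ 48/7 + 307.956ms (6/7)
6. 2771.6ms @ 54/7 + 307.956ms (6/7)
7. 3079.555ms @ 60/7 + 307.956ms (6/7)
8. 3387.511ms @ 66/7 + 307.956ms (6/7)
9. 3695.466ms @ 72/7 + 307.956ms (6/7)
10. 4003.422ms @ 78/7 + 307.956ms (6/7)
11. 4311.377ms @ 12 + 1077.844ms (3)
12. 5389.222ms @ 15 + 538.922ms (3/2)
13. 5928.144ms @ 33/2 + 538.922ms (3/2)
14. 6467.066ms @ 18 + 1077.844ms (3)
15. 7544.91ms @ 21 + 1077.844ms (3)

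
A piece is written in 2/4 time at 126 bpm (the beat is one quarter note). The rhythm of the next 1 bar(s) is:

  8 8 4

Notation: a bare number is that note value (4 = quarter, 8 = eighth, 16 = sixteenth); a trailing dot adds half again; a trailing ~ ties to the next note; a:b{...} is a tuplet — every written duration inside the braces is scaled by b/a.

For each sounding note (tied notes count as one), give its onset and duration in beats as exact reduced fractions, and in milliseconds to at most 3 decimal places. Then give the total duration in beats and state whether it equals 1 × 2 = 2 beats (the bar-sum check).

1) 0.0ms=0b +238.095ms=1/2b
2) 238.095ms=1/2b +238.095ms=1/2b
3) 476.19ms=1b +476.19ms=1b
Σ=2b of 2 (126bpm 2/4) — PASS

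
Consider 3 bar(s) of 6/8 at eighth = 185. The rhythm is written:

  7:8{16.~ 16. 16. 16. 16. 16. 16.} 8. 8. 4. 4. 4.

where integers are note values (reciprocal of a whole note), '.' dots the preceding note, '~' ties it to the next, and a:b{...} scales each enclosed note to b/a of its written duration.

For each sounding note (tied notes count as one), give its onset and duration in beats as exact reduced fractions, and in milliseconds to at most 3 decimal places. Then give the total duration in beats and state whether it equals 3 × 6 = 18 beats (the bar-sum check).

1) 0.0ms=0b +555.985ms=12/7b
2) 555.985ms=12/7b +277.992ms=6/7b
3) 833.977ms=18/7b +277.992ms=6/7b
4) 1111.969ms=24/7b +277.992ms=6/7b
5) 1389.961ms=30/7b +277.992ms=6/7b
6) 1667.954ms=36/7b +277.992ms=6/7b
7) 1945.946ms=6b +486.486ms=3/2b
8) 2432.432ms=15/2b +486.486ms=3/2b
9) 2918.919ms=9b +972.973ms=3b
10) 3891.892ms=12b +972.973ms=3b
11) 4864.865ms=15b +972.973ms=3b
Σ=18b of 18 (185bpm 6/8) — PASS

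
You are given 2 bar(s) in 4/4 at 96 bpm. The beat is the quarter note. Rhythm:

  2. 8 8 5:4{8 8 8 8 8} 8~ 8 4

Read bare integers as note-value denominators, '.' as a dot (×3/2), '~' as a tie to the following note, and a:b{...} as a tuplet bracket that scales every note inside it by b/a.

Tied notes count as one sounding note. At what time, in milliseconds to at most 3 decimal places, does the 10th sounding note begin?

note 10 onset = 7b = 4375.0ms

1. 0.0ms @ 0 + 1875.0ms (3)
2. 1875.0ms @ 3 + 312.5ms (1/2)
3. 2187.5ms @ 7/2 + 312.5ms (1/2)
4. 2500.0ms @ 4 + 250.0ms (2/5)
5. 2750.0ms @ 22/5 + 250.0ms (2/5)
6. 3000.0ms @ 24/5 + 250.0ms (2/5)
7. 3250.0ms @ 26/5 + 250.0ms (2/5)
8. 3500.0ms @ 28/5 + 250.0ms (2/5)
9. 3750.0ms @ 6 + 625.0ms (1)
10. 4375.0ms @ 7 + 625.0ms (1)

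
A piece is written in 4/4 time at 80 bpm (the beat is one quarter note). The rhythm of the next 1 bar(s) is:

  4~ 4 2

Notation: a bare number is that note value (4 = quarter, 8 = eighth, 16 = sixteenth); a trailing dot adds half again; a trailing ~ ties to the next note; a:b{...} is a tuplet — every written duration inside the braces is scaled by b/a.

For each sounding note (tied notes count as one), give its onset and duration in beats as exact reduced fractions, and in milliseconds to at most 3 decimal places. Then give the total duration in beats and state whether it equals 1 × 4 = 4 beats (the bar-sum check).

1) 0.0ms=0b +1500.0ms=2b
2) 1500.0ms=2b +1500.0ms=2b
Σ=4b of 4 (80bpm 4/4) — PASS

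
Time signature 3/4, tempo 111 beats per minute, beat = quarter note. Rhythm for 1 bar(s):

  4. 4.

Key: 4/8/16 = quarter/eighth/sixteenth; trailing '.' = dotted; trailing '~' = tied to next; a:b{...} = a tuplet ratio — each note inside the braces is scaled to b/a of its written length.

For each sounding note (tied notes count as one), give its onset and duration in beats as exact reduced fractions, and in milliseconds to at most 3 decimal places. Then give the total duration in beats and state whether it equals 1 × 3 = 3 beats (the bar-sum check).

1) 0.0ms=0b +810.811ms=3/2b
2) 810.811ms=3/2b +810.811ms=3/2b
Σ=3b of 3 (111bpm 3/4) — PASS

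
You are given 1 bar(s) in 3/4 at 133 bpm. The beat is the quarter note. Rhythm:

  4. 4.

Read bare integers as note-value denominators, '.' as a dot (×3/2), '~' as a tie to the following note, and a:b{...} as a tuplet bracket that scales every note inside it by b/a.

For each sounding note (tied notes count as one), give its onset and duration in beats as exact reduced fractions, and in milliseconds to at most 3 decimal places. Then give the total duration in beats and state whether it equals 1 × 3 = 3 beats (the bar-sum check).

1) 0.0ms=0b +676.692ms=3/2b
2) 676.692ms=3/2b +676.692ms=3/2b
Σ=3b of 3 (133bpm 3/4) — PASS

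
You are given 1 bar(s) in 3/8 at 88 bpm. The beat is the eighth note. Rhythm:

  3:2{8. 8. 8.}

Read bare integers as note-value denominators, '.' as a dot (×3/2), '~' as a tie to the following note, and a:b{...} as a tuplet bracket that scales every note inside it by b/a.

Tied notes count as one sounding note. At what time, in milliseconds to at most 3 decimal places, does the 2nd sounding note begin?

note 2 onset = 1b = 681.818ms

1. 0.0ms @ 0 + 681.818ms (1)
2. 681.818ms @ 1 + 681.818ms (1)
3. 1363.636ms @ 2 + 681.818ms (1)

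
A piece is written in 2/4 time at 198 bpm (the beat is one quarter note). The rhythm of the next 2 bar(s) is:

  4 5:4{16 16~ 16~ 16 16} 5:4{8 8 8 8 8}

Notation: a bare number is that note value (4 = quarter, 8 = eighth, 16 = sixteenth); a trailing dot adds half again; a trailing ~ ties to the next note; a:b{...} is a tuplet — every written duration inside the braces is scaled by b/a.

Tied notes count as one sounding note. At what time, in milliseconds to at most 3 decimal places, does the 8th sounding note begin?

1. 0.0ms @ 0 + 303.03ms (1)
2. 303.03ms @ 1 + 60.606ms (1/5)
3. 363.636ms @ 6/5 + 181.818ms (3/5)
4. 545.455ms @ 9/5 + 60.606ms (1/5)
5. 606.061ms @ 2 + 121.212ms (2/5)
6. 727.273ms @ 12/5 + 121.212ms (2/5)
7. 848.485ms @ 14/5 + 121.212ms (2/5)
8. 969.697ms @ 16/5 + 121.212ms (2/5)
9. 1090.909ms @ 18/5 + 121.212ms (2/5)

note 8 onset = 16/5b = 969.697ms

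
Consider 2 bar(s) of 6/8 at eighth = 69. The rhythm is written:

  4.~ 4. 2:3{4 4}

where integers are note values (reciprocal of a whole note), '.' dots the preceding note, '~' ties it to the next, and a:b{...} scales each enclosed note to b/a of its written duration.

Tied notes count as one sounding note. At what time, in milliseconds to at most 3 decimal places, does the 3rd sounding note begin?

1. 0.0ms @ 0 + 5217.391ms (6)
2. 5217.391ms @ 6 + 2608.696ms (3)
3. 7826.087ms @ 9 + 2608.696ms (3)

note 3 onset = 9b = 7826.087ms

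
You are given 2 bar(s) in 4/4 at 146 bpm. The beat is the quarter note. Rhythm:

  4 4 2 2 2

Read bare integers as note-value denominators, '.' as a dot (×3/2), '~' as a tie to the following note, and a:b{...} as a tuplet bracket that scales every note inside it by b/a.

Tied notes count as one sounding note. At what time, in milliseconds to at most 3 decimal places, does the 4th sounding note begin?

note 4 onset = 4b = 1643.836ms

1. 0.0ms @ 0 + 410.959ms (1)
2. 410.959ms @ 1 + 410.959ms (1)
3. 821.918ms @ 2 + 821.918ms (2)
4. 1643.836ms @ 4 + 821.918ms (2)
5. 2465.753ms @ 6 + 821.918ms (2)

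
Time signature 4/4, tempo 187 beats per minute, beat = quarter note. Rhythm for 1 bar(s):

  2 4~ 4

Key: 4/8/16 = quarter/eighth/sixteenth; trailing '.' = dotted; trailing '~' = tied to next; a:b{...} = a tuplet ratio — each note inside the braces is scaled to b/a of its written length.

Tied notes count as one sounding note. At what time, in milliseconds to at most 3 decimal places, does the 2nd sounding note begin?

note 2 onset = 2b = 641.711ms

1. 0.0ms @ 0 + 641.711ms (2)
2. 641.711ms @ 2 + 641.711ms (2)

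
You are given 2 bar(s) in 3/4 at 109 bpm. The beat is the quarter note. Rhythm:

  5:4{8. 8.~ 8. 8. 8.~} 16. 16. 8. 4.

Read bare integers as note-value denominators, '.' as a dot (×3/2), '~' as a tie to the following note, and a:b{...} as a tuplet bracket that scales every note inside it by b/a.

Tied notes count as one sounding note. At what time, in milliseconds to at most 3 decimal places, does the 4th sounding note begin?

note 4 onset = 12/5b = 1321.101ms

1. 0.0ms @ 0 + 330.275ms (3/5)
2. 330.275ms @ 3/5 + 660.55ms (6/5)
3. 990.826ms @ 9/5 + 330.275ms (3/5)
4. 1321.101ms @ 12/5 + 536.697ms (39/40)
5. 1857.798ms @ 27/8 + 206.422ms (3/8)
6. 2064.22ms @ 15/4 + 412.844ms (3/4)
7. 2477.064ms @ 9/2 + 825.688ms (3/2)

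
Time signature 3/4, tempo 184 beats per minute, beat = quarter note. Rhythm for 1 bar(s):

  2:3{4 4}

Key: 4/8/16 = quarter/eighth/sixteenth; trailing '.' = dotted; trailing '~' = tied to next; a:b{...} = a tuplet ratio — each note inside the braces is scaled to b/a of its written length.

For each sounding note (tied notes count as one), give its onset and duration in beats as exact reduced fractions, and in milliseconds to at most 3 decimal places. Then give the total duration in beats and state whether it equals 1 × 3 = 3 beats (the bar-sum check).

1) 0.0ms=0b +489.13ms=3/2b
2) 489.13ms=3/2b +489.13ms=3/2b
Σ=3b of 3 (184bpm 3/4) — PASS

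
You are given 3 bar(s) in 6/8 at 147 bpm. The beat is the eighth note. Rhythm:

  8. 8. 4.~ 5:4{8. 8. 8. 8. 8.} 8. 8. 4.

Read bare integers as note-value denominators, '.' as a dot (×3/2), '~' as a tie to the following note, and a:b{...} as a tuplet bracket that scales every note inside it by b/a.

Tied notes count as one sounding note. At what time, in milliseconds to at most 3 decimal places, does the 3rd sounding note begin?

1. 0.0ms @ 0 + 612.245ms (3/2)
2. 612.245ms @ 3/2 + 612.245ms (3/2)
3. 1224.49ms @ 3 + 1714.286ms (21/5)
4. 2938.776ms @ 36/5 + 489.796ms (6/5)
5. 3428.571ms @ 42/5 + 489.796ms (6/5)
6. 3918.367ms @ 48/5 + 489.796ms (6/5)
7. 4408.163ms @ 54/5 + 489.796ms (6/5)
8. 4897.959ms @ 12 + 612.245ms (3/2)
9. 5510.204ms @ 27/2 + 612.245ms (3/2)
10. 6122.449ms @ 15 + 1224.49ms (3)

note 3 onset = 3b = 1224.49ms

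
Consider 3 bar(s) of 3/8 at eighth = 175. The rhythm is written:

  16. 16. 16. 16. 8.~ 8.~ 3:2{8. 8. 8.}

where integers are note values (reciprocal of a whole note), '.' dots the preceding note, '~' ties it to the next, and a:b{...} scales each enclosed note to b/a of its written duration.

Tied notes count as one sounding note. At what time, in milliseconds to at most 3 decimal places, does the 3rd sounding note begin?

1. 0.0ms @ 0 + 257.143ms (3/4)
2. 257.143ms @ 3/4 + 257.143ms (3/4)
3. 514.286ms @ 3/2 + 257.143ms (3/4)
4. 771.429ms @ 9/4 + 257.143ms (3/4)
5. 1028.571ms @ 3 + 1371.429ms (4)
6. 2400.0ms @ 7 + 342.857ms (1)
7. 2742.857ms @ 8 + 342.857ms (1)

note 3 onset = 3/2b = 514.286ms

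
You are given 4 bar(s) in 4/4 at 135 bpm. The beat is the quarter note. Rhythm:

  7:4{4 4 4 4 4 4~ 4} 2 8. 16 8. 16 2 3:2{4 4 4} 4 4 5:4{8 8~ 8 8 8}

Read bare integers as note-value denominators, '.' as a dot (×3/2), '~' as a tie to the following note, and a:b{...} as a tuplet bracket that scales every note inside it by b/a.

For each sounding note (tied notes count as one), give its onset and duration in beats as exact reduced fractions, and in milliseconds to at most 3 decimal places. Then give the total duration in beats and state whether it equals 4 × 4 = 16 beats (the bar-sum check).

1) 0.0ms=0b +253.968ms=4/7b
2) 253.968ms=4/7b +253.968ms=4/7b
3) 507.937ms=8/7b +253.968ms=4/7b
4) 761.905ms=12/7b +253.968ms=4/7b
5) 1015.873ms=16/7b +253.968ms=4/7b
6) 1269.841ms=20/7b +507.937ms=8/7b
7) 1777.778ms=4b +888.889ms=2b
8) 2666.667ms=6b +333.333ms=3/4b
9) 3000.0ms=27/4b +111.111ms=1/4b
10) 3111.111ms=7b +333.333ms=3/4b
11) 3444.444ms=31/4b +111.111ms=1/4b
12) 3555.556ms=8b +888.889ms=2b
13) 4444.444ms=10b +296.296ms=2/3b
14) 4740.741ms=32/3b +296.296ms=2/3b
15) 5037.037ms=34/3b +296.296ms=2/3b
16) 5333.333ms=12b +444.444ms=1b
17) 5777.778ms=13b +444.444ms=1b
18) 6222.222ms=14b +177.778ms=2/5b
19) 6400.0ms=72/5b +355.556ms=4/5b
20) 6755.556ms=76/5b +177.778ms=2/5b
21) 6933.333ms=78/5b +177.778ms=2/5b
Σ=16b of 16 (135bpm 4/4) — PASS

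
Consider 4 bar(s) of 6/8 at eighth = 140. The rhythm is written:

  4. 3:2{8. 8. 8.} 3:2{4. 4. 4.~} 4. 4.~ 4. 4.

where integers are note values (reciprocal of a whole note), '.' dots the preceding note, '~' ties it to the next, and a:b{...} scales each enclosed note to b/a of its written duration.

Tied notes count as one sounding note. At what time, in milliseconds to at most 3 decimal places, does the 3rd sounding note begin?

1. 0.0ms @ 0 + 1285.714ms (3)
2. 1285.714ms @ 3 + 428.571ms (1)
3. 1714.286ms @ 4 + 428.571ms (1)
4. 2142.857ms @ 5 + 428.571ms (1)
5. 2571.429ms @ 6 + 857.143ms (2)
6. 3428.571ms @ 8 + 857.143ms (2)
7. 4285.714ms @ 10 + 2142.857ms (5)
8. 6428.571ms @ 15 + 2571.429ms (6)
9. 9000.0ms @ 21 + 1285.714ms (3)

note 3 onset = 4b = 1714.286ms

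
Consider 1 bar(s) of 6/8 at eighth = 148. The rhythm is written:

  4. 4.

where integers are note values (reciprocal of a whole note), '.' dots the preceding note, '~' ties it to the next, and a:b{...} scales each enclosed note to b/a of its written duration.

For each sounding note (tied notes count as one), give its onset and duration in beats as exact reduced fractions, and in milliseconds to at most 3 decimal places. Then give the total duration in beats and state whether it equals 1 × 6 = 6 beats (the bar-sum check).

1) 0.0ms=0b +1216.216ms=3b
2) 1216.216ms=3b +1216.216ms=3b
Σ=6b of 6 (148bpm 6/8) — PASS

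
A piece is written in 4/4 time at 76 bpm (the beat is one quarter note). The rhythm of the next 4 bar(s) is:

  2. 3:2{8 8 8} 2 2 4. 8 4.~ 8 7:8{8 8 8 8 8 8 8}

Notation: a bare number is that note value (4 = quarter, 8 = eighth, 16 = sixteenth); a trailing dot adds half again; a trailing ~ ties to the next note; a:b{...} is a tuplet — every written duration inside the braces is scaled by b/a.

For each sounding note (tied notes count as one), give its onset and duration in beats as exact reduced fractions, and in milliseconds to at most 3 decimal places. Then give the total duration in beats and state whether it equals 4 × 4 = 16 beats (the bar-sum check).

1) 0.0ms=0b +2368.421ms=3b
2) 2368.421ms=3b +263.158ms=1/3b
3) 2631.579ms=10/3b +263.158ms=1/3b
4) 2894.737ms=11/3b +263.158ms=1/3b
5) 3157.895ms=4b +1578.947ms=2b
6) 4736.842ms=6b +1578.947ms=2b
7) 6315.789ms=8b +1184.211ms=3/2b
8) 7500.0ms=19/2b +394.737ms=1/2b
9) 7894.737ms=10b +1578.947ms=2b
10) 9473.684ms=12b +451.128ms=4/7b
11) 9924.812ms=88/7b +451.128ms=4/7b
12) 10375.94ms=92/7b +451.128ms=4/7b
13) 10827.068ms=96/7b +451.128ms=4/7b
14) 11278.195ms=100/7b +451.128ms=4/7b
15) 11729.323ms=104/7b +451.128ms=4/7b
16) 12180.451ms=108/7b +451.128ms=4/7b
Σ=16b of 16 (76bpm 4/4) — PASS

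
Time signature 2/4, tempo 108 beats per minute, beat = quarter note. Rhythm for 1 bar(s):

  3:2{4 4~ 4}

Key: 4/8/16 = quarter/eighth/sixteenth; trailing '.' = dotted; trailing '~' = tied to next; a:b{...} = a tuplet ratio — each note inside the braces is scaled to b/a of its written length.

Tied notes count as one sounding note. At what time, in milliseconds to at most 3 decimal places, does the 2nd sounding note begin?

note 2 onset = 2/3b = 370.37ms

1. 0.0ms @ 0 + 370.37ms (2/3)
2. 370.37ms @ 2/3 + 740.741ms (4/3)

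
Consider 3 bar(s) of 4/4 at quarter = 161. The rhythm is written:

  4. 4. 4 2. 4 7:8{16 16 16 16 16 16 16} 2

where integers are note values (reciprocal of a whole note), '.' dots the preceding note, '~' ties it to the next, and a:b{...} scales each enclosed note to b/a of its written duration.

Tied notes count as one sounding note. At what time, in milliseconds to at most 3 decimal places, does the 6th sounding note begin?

note 6 onset = 8b = 2981.366ms

1. 0.0ms @ 0 + 559.006ms (3/2)
2. 559.006ms @ 3/2 + 559.006ms (3/2)
3. 1118.012ms @ 3 + 372.671ms (1)
4. 1490.683ms @ 4 + 1118.012ms (3)
5. 2608.696ms @ 7 + 372.671ms (1)
6. 2981.366ms @ 8 + 106.477ms (2/7)
7. 3087.844ms @ 58/7 + 106.477ms (2/7)
8. 3194.321ms @ 60/7 + 106.477ms (2/7)
9. 3300.799ms @ 62/7 + 106.477ms (2/7)
10. 3407.276ms @ 64/7 + 106.477ms (2/7)
11. 3513.753ms @ 66/7 + 106.477ms (2/7)
12. 3620.231ms @ 68/7 + 106.477ms (2/7)
13. 3726.708ms @ 10 + 745.342ms (2)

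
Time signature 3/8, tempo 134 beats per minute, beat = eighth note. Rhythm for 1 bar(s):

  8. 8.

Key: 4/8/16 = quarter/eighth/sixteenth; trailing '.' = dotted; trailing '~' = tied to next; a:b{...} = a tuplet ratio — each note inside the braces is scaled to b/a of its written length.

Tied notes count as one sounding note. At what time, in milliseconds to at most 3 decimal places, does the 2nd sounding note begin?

1. 0.0ms @ 0 + 671.642ms (3/2)
2. 671.642ms @ 3/2 + 671.642ms (3/2)

note 2 onset = 3/2b = 671.642ms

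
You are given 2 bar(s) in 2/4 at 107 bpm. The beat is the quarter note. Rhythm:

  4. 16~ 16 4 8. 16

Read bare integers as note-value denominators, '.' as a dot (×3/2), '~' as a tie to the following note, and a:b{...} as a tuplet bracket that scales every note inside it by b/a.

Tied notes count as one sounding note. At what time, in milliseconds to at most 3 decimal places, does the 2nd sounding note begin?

1. 0.0ms @ 0 + 841.121ms (3/2)
2. 841.121ms @ 3/2 + 280.374ms (1/2)
3. 1121.495ms @ 2 + 560.748ms (1)
4. 1682.243ms @ 3 + 420.561ms (3/4)
5. 2102.804ms @ 15/4 + 140.187ms (1/4)

note 2 onset = 3/2b = 841.121ms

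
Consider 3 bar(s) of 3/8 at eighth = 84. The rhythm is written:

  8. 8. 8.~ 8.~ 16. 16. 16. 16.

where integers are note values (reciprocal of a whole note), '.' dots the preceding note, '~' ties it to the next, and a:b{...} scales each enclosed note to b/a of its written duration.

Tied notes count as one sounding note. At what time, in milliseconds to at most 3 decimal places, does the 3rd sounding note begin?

1. 0.0ms @ 0 + 1071.429ms (3/2)
2. 1071.429ms @ 3/2 + 1071.429ms (3/2)
3. 2142.857ms @ 3 + 2678.571ms (15/4)
4. 4821.429ms @ 27/4 + 535.714ms (3/4)
5. 5357.143ms @ 15/2 + 535.714ms (3/4)
6. 5892.857ms @ 33/4 + 535.714ms (3/4)

note 3 onset = 3b = 2142.857ms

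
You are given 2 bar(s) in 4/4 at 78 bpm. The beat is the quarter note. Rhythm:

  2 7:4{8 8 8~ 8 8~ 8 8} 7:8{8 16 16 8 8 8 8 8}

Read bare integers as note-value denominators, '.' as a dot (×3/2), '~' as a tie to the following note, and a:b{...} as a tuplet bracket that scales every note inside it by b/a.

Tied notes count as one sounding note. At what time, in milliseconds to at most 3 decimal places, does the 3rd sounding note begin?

1. 0.0ms @ 0 + 1538.462ms (2)
2. 1538.462ms @ 2 + 219.78ms (2/7)
3. 1758.242ms @ 16/7 + 219.78ms (2/7)
4. 1978.022ms @ 18/7 + 439.56ms (4/7)
5. 2417.582ms @ 22/7 + 439.56ms (4/7)
6. 2857.143ms @ 26/7 + 219.78ms (2/7)
7. 3076.923ms @ 4 + 439.56ms (4/7)
8. 3516.484ms @ 32/7 + 219.78ms (2/7)
9. 3736.264ms @ 34/7 + 219.78ms (2/7)
10. 3956.044ms @ 36/7 + 439.56ms (4/7)
11. 4395.604ms @ 40/7 + 439.56ms (4/7)
12. 4835.165ms @ 44/7 + 439.56ms (4/7)
13. 5274.725ms @ 48/7 + 439.56ms (4/7)
14. 5714.286ms @ 52/7 + 439.56ms (4/7)

note 3 onset = 16/7b = 1758.242ms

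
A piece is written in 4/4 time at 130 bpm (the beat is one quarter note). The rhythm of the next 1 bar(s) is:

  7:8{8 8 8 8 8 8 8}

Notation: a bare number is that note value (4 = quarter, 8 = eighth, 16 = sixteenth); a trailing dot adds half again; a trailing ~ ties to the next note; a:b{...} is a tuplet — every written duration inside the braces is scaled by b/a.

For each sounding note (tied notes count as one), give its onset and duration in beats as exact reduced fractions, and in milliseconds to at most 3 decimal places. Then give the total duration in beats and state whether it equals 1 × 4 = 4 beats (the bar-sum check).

1) 0.0ms=0b +263.736ms=4/7b
2) 263.736ms=4/7b +263.736ms=4/7b
3) 527.473ms=8/7b +263.736ms=4/7b
4) 791.209ms=12/7b +263.736ms=4/7b
5) 1054.945ms=16/7b +263.736ms=4/7b
6) 1318.681ms=20/7b +263.736ms=4/7b
7) 1582.418ms=24/7b +263.736ms=4/7b
Σ=4b of 4 (130bpm 4/4) — PASS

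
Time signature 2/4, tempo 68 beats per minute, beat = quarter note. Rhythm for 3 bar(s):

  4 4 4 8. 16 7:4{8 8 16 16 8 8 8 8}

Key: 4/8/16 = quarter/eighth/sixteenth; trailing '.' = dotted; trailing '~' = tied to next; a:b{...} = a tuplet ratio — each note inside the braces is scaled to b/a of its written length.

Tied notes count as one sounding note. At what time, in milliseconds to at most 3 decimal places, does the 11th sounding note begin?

note 11 onset = 36/7b = 4537.815ms

1. 0.0ms @ 0 + 882.353ms (1)
2. 882.353ms @ 1 + 882.353ms (1)
3. 1764.706ms @ 2 + 882.353ms (1)
4. 2647.059ms @ 3 + 661.765ms (3/4)
5. 3308.824ms @ 15/4 + 220.588ms (1/4)
6. 3529.412ms @ 4 + 252.101ms (2/7)
7. 3781.513ms @ 30/7 + 252.101ms (2/7)
8. 4033.613ms @ 32/7 + 126.05ms (1/7)
9. 4159.664ms @ 33/7 + 126.05ms (1/7)
10. 4285.714ms @ 34/7 + 252.101ms (2/7)
11. 4537.815ms @ 36/7 + 252.101ms (2/7)
12. 4789.916ms @ 38/7 + 252.101ms (2/7)
13. 5042.017ms @ 40/7 + 252.101ms (2/7)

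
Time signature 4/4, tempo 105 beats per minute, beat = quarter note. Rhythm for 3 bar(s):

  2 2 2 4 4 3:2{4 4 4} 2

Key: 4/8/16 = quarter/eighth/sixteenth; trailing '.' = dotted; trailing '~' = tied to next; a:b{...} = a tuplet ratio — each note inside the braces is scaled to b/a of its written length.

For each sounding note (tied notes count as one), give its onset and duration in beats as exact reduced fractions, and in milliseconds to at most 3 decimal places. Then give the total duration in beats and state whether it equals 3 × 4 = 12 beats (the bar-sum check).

1) 0.0ms=0b +1142.857ms=2b
2) 1142.857ms=2b +1142.857ms=2b
3) 2285.714ms=4b +1142.857ms=2b
4) 3428.571ms=6b +571.429ms=1b
5) 4000.0ms=7b +571.429ms=1b
6) 4571.429ms=8b +380.952ms=2/3b
7) 4952.381ms=26/3b +380.952ms=2/3b
8) 5333.333ms=28/3b +380.952ms=2/3b
9) 5714.286ms=10b +1142.857ms=2b
Σ=12b of 12 (105bpm 4/4) — PASS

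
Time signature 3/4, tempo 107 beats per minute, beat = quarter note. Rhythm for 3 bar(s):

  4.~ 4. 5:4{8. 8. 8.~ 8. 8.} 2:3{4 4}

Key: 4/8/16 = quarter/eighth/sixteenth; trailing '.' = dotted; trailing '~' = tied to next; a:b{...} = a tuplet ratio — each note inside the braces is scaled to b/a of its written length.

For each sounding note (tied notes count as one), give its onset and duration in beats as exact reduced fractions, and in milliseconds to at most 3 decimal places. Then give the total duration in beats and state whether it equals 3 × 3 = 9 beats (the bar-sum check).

1) 0.0ms=0b +1682.243ms=3b
2) 1682.243ms=3b +336.449ms=3/5b
3) 2018.692ms=18/5b +336.449ms=3/5b
4) 2355.14ms=21/5b +672.897ms=6/5b
5) 3028.037ms=27/5b +336.449ms=3/5b
6) 3364.486ms=6b +841.121ms=3/2b
7) 4205.607ms=15/2b +841.121ms=3/2b
Σ=9b of 9 (107bpm 3/4) — PASS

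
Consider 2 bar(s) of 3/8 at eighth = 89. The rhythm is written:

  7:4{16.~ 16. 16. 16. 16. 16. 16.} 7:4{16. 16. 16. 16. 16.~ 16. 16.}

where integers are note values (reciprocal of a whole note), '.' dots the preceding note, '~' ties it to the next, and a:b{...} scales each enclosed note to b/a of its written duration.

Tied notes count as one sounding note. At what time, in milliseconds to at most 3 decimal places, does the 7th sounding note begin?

1. 0.0ms @ 0 + 577.849ms (6/7)
2. 577.849ms @ 6/7 + 288.925ms (3/7)
3. 866.774ms @ 9/7 + 288.925ms (3/7)
4. 1155.698ms @ 12/7 + 288.925ms (3/7)
5. 1444.623ms @ 15/7 + 288.925ms (3/7)
6. 1733.547ms @ 18/7 + 288.925ms (3/7)
7. 2022.472ms @ 3 + 288.925ms (3/7)
8. 2311.396ms @ 24/7 + 288.925ms (3/7)
9. 2600.321ms @ 27/7 + 288.925ms (3/7)
10. 2889.246ms @ 30/7 + 288.925ms (3/7)
11. 3178.17ms @ 33/7 + 577.849ms (6/7)
12. 3756.019ms @ 39/7 + 288.925ms (3/7)

note 7 onset = 3b = 2022.472ms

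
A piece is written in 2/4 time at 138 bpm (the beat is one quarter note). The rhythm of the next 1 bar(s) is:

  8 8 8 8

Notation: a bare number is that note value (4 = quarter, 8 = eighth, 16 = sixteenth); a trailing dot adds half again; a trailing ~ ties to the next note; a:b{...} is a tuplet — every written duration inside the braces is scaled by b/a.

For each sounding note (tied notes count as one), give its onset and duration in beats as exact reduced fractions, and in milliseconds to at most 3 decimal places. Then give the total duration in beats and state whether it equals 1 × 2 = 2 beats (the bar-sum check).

1) 0.0ms=0b +217.391ms=1/2b
2) 217.391ms=1/2b +217.391ms=1/2b
3) 434.783ms=1b +217.391ms=1/2b
4) 652.174ms=3/2b +217.391ms=1/2b
Σ=2b of 2 (138bpm 2/4) — PASS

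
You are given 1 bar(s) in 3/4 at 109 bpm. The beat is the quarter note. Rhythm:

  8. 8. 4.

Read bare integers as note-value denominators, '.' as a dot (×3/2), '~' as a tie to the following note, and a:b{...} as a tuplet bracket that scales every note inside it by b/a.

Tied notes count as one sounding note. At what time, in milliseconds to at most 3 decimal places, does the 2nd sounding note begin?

1. 0.0ms @ 0 + 412.844ms (3/4)
2. 412.844ms @ 3/4 + 412.844ms (3/4)
3. 825.688ms @ 3/2 + 825.688ms (3/2)

note 2 onset = 3/4b = 412.844ms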